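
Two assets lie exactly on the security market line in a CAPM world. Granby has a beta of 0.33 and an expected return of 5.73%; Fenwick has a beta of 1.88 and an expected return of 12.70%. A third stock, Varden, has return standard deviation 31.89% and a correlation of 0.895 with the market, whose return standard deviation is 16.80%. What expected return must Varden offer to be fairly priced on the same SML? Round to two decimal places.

11.89%

MRP = (12.70% − 5.73%) / (1.88 − 0.33) = 4.4968%
R_f = 5.73% − 0.33 × 4.4968% = 4.2461%
β_Varden = ρ·σ_i/σ_m = 0.895 × 31.89 / 16.80 = 1.6989
E(R_Varden) = R_f + β × MRP = 4.2461% + 1.6989 × 4.4968% = 11.89%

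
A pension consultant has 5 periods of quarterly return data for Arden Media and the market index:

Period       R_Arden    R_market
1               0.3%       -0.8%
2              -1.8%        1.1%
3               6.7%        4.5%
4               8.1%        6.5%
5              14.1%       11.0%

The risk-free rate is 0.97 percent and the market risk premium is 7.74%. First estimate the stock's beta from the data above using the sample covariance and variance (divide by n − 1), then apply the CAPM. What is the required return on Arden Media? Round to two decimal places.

11.20%

Mean R_i = (0.3 − 1.8 + 6.7 + 8.1 + 14.1) / 5 = 5.4800%
Mean R_m = (-0.8 + 1.1 + 4.5 + 6.5 + 11.0) / 5 = 4.4600%
Σ(R_i − R̄_i)(R_m − R̄_m) = 113.4760  ⇒  Cov = 113.4760 / 4 = 28.3690
Σ(R_m − R̄_m)² = 85.8920  ⇒  Var(R_m) = 85.8920 / 4 = 21.4730
β = Cov / Var(R_m) = 28.3690 / 21.4730 = 1.3211
E(R) = R_f + β × MRP = 0.97% + 1.3211 × 7.74% = 11.20%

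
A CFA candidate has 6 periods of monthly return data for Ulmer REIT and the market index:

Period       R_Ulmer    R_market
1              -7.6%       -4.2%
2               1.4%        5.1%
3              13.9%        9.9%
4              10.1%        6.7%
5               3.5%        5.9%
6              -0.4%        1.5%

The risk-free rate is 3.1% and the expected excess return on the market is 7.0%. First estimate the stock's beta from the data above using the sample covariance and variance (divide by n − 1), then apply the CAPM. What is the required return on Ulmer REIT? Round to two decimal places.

13.44%

Mean R_i = (-7.6 + 1.4 + 13.9 + 10.1 + 3.5 − 0.4) / 6 = 3.4833%
Mean R_m = (-4.2 + 5.1 + 9.9 + 6.7 + 5.9 + 1.5) / 6 = 4.1500%
Σ(R_i − R̄_i)(R_m − R̄_m) = 177.6550  ⇒  Cov = 177.6550 / 5 = 35.5310
Σ(R_m − R̄_m)² = 120.2750  ⇒  Var(R_m) = 120.2750 / 5 = 24.0550
β = Cov / Var(R_m) = 35.5310 / 24.0550 = 1.4771
E(R) = R_f + β × MRP = 3.1% + 1.4771 × 7.0% = 13.44%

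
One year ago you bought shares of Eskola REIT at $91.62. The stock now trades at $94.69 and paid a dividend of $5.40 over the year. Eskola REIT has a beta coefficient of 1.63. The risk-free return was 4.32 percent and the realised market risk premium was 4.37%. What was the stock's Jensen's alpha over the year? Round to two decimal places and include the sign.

Realised HPR = (P1 + D1 − P0) / P0 = (94.69 + 5.40 − 91.62) / 91.62 = 8.47 / 91.62 = 9.2447%
CAPM required = R_f + β·MRP = 4.32% + 1.63 × 4.37% = 11.4431%
α = realised − required = 9.2447% − 11.4431% = -2.20%

-2.20%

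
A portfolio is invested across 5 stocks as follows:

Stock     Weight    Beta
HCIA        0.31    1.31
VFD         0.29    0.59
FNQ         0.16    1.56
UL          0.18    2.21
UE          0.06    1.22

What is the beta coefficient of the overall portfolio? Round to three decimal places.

β_P = Σ w_i β_i = 0.31×1.31 + 0.29×0.59 + 0.16×1.56 + 0.18×2.21 + 0.06×1.22 = 1.2978

1.298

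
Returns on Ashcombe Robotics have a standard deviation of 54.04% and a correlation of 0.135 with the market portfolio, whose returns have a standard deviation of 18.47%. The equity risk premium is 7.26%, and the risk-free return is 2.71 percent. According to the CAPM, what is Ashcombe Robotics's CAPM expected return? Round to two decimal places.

β = ρ × σ_i / σ_m = 0.135 × 54.04% / 18.47% = 0.3950
E(R) = 2.71% + 0.3950 × 7.26% = 5.58%

5.58%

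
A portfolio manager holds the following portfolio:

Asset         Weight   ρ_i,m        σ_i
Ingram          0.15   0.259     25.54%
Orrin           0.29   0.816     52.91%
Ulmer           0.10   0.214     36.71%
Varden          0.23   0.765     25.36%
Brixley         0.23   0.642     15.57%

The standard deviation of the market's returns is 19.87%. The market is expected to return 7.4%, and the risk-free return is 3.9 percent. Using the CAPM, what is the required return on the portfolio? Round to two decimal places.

β_Ingram = 0.259 × 25.54% / 19.87% = 0.3329
β_Orrin = 0.816 × 52.91% / 19.87% = 2.1729
β_Ulmer = 0.214 × 36.71% / 19.87% = 0.3954
β_Varden = 0.765 × 25.36% / 19.87% = 0.9764
β_Brixley = 0.642 × 15.57% / 19.87% = 0.5031
β_P = Σ w_i β_i = 0.15×0.3329 + 0.29×2.1729 + 0.10×0.3954 + 0.23×0.9764 + 0.23×0.5031 = 1.0599
MRP = 7.4% − 3.9% = 3.50%
E(R_P) = R_f + β_P × MRP = 3.9% + 1.0599 × 3.5% = 7.61%

7.61%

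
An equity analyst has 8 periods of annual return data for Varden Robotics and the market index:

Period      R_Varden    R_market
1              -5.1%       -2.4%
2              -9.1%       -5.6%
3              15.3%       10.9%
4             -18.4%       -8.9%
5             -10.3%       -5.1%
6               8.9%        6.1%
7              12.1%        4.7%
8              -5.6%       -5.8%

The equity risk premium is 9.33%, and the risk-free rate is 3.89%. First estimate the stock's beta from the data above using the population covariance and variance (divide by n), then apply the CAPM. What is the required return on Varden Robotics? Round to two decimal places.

19.39%

Mean R_i = (-5.1 − 9.1 + 15.3 − 18.4 − 10.3 + 8.9 + 12.1 − 5.6) / 8 = -1.5250%
Mean R_m = (-2.4 − 5.6 + 10.9 − 8.9 − 5.1 + 6.1 + 4.7 − 5.8) / 8 = -0.7625%
Σ(R_i − R̄_i)(R_m − R̄_m) = 580.5975  ⇒  Cov = 580.5975 / 8 = 72.5747
Σ(R_m − R̄_m)² = 349.4388  ⇒  Var(R_m) = 349.4388 / 8 = 43.6799
β = Cov / Var(R_m) = 72.5747 / 43.6799 = 1.6615
E(R) = R_f + β × MRP = 3.89% + 1.6615 × 9.33% = 19.39%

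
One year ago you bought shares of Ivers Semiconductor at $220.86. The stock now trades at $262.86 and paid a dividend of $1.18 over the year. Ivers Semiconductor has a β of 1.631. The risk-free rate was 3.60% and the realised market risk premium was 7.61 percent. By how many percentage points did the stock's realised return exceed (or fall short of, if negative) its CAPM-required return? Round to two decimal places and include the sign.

+3.54%

Realised HPR = (P1 + D1 − P0) / P0 = (262.86 + 1.18 − 220.86) / 220.86 = 43.18 / 220.86 = 19.5508%
CAPM required = R_f + β·MRP = 3.60% + 1.631 × 7.61% = 16.01191%
α = realised − required = 19.5508% − 16.01191% = +3.54%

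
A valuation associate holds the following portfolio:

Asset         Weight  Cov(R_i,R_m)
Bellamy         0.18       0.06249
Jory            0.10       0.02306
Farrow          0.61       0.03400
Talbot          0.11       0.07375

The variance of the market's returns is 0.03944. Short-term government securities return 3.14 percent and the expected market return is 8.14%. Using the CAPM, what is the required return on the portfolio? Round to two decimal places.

8.52%

β_Bellamy = 0.06249 / 0.03944 = 1.5844
β_Jory = 0.02306 / 0.03944 = 0.5847
β_Farrow = 0.03400 / 0.03944 = 0.8621
β_Talbot = 0.07375 / 0.03944 = 1.8699
β_P = Σ w_i β_i = 0.18×1.5844 + 0.10×0.5847 + 0.61×0.8621 + 0.11×1.8699 = 1.0752
MRP = 8.14% − 3.14% = 5.00%
E(R_P) = R_f + β_P × MRP = 3.14% + 1.0752 × 5.00% = 8.52%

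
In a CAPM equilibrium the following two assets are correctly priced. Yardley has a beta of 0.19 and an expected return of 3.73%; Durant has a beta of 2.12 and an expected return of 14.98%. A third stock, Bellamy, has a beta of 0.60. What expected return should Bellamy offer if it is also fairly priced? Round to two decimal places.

6.12%

MRP (SML slope) = (14.98% − 3.73%) / (2.12 − 0.19) = 11.25% / 1.93 = 5.8290%
R_f (intercept) = 3.73% − 0.19 × 5.8290% = 2.6225%
E(R_Bellamy) = R_f + β × MRP = 2.6225% + 0.60 × 5.8290% = 6.12%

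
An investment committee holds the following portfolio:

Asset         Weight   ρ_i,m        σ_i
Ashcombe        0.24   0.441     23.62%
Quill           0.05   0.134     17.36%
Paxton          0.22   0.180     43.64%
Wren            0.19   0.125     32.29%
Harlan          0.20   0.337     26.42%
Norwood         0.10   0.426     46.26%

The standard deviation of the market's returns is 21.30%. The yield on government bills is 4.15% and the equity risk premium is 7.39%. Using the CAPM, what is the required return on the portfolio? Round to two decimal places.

β_Ashcombe = 0.441 × 23.62% / 21.30% = 0.4890
β_Quill = 0.134 × 17.36% / 21.30% = 0.1092
β_Paxton = 0.180 × 43.64% / 21.30% = 0.3688
β_Wren = 0.125 × 32.29% / 21.30% = 0.1895
β_Harlan = 0.337 × 26.42% / 21.30% = 0.4180
β_Norwood = 0.426 × 46.26% / 21.30% = 0.9252
β_P = Σ w_i β_i = 0.24×0.4890 + 0.05×0.1092 + 0.22×0.3688 + 0.19×0.1895 + 0.20×0.4180 + 0.10×0.9252 = 0.4161
E(R_P) = R_f + β_P × MRP = 4.15% + 0.4161 × 7.39% = 7.22%

7.22%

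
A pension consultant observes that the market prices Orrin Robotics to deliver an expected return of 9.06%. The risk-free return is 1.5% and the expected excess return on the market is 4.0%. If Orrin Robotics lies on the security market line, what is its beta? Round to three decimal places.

β = (E(R) − R_f) / MRP = (9.06% − 1.5%) / 4.0% = 7.56% / 4.0% = 1.890

1.890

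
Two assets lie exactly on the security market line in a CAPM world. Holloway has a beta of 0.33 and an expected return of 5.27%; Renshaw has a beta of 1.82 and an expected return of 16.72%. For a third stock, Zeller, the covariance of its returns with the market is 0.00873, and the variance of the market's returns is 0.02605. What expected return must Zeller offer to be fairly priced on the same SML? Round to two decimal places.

MRP = (16.72% − 5.27%) / (1.82 − 0.33) = 7.6846%
R_f = 5.27% − 0.33 × 7.6846% = 2.7341%
β_Zeller = Cov / Var(R_m) = 0.00873 / 0.02605 = 0.3351
E(R_Zeller) = R_f + β × MRP = 2.7341% + 0.3351 × 7.6846% = 5.31%

5.31%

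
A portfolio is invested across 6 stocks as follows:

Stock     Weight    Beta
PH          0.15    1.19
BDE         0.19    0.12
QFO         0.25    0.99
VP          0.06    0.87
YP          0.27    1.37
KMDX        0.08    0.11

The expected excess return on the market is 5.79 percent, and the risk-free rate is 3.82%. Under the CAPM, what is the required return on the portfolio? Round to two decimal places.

8.91%

β_P = Σ w_i β_i = 0.15×1.19 + 0.19×0.12 + 0.25×0.99 + 0.06×0.87 + 0.27×1.37 + 0.08×0.11 = 0.8797
E(R_P) = R_f + β_P × MRP = 3.82% + 0.8797 × 5.79% = 8.91%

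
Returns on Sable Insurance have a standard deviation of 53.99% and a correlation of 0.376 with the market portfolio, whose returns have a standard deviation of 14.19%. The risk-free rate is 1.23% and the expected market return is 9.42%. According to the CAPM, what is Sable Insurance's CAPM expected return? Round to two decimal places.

12.95%

β = ρ × σ_i / σ_m = 0.376 × 53.99% / 14.19% = 1.4306
MRP = 9.42% − 1.23% = 8.19%
E(R) = 1.23% + 1.4306 × 8.19% = 12.95%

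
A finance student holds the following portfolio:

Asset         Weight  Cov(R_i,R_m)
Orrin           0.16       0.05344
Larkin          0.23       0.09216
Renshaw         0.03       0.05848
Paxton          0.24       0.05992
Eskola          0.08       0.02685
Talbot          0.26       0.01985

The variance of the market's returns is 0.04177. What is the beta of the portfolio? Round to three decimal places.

1.273

β_Orrin = 0.05344 / 0.04177 = 1.2794
β_Larkin = 0.09216 / 0.04177 = 2.2064
β_Renshaw = 0.05848 / 0.04177 = 1.4000
β_Paxton = 0.05992 / 0.04177 = 1.4345
β_Eskola = 0.02685 / 0.04177 = 0.6428
β_Talbot = 0.01985 / 0.04177 = 0.4752
β_P = Σ w_i β_i = 0.16×1.2794 + 0.23×2.2064 + 0.03×1.4000 + 0.24×1.4345 + 0.08×0.6428 + 0.26×0.4752 = 1.2734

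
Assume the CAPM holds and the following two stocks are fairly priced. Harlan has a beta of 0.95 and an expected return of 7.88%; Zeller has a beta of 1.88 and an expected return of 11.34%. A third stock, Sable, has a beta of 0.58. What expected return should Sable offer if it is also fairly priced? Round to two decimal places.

6.50%

MRP (SML slope) = (11.34% − 7.88%) / (1.88 − 0.95) = 3.46% / 0.93 = 3.7204%
R_f (intercept) = 7.88% − 0.95 × 3.7204% = 4.3456%
E(R_Sable) = R_f + β × MRP = 4.3456% + 0.58 × 3.7204% = 6.50%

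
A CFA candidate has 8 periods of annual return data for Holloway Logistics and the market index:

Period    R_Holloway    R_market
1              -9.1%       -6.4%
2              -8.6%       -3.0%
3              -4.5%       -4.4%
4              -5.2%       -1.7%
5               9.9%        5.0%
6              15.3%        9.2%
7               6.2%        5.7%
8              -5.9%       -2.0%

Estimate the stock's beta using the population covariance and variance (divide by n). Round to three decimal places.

1.611

Mean R_i = (-9.1 − 8.6 − 4.5 − 5.2 + 9.9 + 15.3 + 6.2 − 5.9) / 8 = -0.2375%
Mean R_m = (-6.4 − 3.0 − 4.4 − 1.7 + 5.0 + 9.2 + 5.7 − 2.0) / 8 = 0.3000%
Σ(R_i − R̄_i)(R_m − R̄_m) = 350.6500  ⇒  Cov = 350.6500 / 8 = 43.8313
Σ(R_m − R̄_m)² = 217.6200  ⇒  Var(R_m) = 217.6200 / 8 = 27.2025
β = Cov / Var(R_m) = 43.8313 / 27.2025 = 1.6113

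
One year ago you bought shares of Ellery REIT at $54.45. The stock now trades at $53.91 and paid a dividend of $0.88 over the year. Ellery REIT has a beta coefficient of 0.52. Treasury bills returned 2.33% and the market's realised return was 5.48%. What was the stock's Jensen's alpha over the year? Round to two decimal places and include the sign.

Realised HPR = (P1 + D1 − P0) / P0 = (53.91 + 0.88 − 54.45) / 54.45 = 0.34 / 54.45 = 0.6244%
MRP = 5.48% − 2.33% = 3.15%
CAPM required = R_f + β·MRP = 2.33% + 0.52 × 3.15% = 3.9680%
α = realised − required = 0.6244% − 3.9680% = -3.34%

-3.34%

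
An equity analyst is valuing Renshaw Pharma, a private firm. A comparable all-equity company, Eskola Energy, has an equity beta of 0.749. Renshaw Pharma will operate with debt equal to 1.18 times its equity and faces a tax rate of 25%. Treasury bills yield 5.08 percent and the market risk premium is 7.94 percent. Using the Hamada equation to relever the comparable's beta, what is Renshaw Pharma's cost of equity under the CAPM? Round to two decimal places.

β_L = β_U × [1 + (1 − t)(D/E)] = 0.749 × [1 + (1 − 0.25) × 1.18]
    = 0.749 × [1 + 0.75 × 1.18] = 0.749 × 1.8850 = 1.4119
E(R) = R_f + β_L × MRP = 5.08% + 1.4119 × 7.94% = 16.29%

16.29%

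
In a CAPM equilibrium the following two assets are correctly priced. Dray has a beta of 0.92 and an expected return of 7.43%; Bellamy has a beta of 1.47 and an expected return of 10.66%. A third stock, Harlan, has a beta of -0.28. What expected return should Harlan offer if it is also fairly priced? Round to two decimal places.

0.38%

MRP (SML slope) = (10.66% − 7.43%) / (1.47 − 0.92) = 3.23% / 0.55 = 5.8727%
R_f (intercept) = 7.43% − 0.92 × 5.8727% = 2.0271%
E(R_Harlan) = R_f + β × MRP = 2.0271% + -0.28 × 5.8727% = 0.38%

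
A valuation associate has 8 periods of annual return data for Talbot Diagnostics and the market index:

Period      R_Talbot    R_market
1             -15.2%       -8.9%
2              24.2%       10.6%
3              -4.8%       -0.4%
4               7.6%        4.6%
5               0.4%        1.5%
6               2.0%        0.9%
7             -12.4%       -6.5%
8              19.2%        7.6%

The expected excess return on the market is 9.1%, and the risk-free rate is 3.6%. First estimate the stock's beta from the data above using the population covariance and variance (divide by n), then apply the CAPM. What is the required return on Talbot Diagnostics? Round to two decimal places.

22.49%

Mean R_i = (-15.2 + 24.2 − 4.8 + 7.6 + 0.4 + 2.0 − 12.4 + 19.2) / 8 = 2.6250%
Mean R_m = (-8.9 + 10.6 − 0.4 + 4.6 + 1.5 + 0.9 − 6.5 + 7.6) / 8 = 1.1750%
Σ(R_i − R̄_i)(R_m − R̄_m) = 632.9250  ⇒  Cov = 632.9250 / 8 = 79.1156
Σ(R_m − R̄_m)² = 304.9150  ⇒  Var(R_m) = 304.9150 / 8 = 38.1144
β = Cov / Var(R_m) = 79.1156 / 38.1144 = 2.0757
E(R) = R_f + β × MRP = 3.6% + 2.0757 × 9.1% = 22.49%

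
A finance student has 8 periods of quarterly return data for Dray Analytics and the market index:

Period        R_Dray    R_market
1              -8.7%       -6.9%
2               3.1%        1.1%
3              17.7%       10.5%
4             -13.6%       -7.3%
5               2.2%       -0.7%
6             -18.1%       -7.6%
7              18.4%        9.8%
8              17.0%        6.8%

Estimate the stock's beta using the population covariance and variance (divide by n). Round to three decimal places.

Mean R_i = (-8.7 + 3.1 + 17.7 − 13.6 + 2.2 − 18.1 + 18.4 + 17.0) / 8 = 2.2500%
Mean R_m = (-6.9 + 1.1 + 10.5 − 7.3 − 0.7 − 7.6 + 9.8 + 6.8) / 8 = 0.7125%
Σ(R_i − R̄_i)(R_m − R̄_m) = 767.6850  ⇒  Cov = 767.6850 / 8 = 95.9606
Σ(R_m − R̄_m)² = 408.8288  ⇒  Var(R_m) = 408.8288 / 8 = 51.1036
β = Cov / Var(R_m) = 95.9606 / 51.1036 = 1.8778

1.878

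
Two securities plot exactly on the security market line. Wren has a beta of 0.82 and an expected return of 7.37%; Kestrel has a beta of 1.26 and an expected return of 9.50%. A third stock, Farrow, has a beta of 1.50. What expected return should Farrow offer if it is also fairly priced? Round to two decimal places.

MRP (SML slope) = (9.50% − 7.37%) / (1.26 − 0.82) = 2.13% / 0.44 = 4.8409%
R_f (intercept) = 7.37% − 0.82 × 4.8409% = 3.4005%
E(R_Farrow) = R_f + β × MRP = 3.4005% + 1.50 × 4.8409% = 10.66%

10.66%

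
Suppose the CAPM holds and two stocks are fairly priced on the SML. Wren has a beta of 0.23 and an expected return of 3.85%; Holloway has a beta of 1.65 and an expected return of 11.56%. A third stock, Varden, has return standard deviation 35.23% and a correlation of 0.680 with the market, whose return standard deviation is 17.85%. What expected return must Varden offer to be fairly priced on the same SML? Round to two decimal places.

9.89%

MRP = (11.56% − 3.85%) / (1.65 − 0.23) = 5.4296%
R_f = 3.85% − 0.23 × 5.4296% = 2.6012%
β_Varden = ρ·σ_i/σ_m = 0.680 × 35.23 / 17.85 = 1.3421
E(R_Varden) = R_f + β × MRP = 2.6012% + 1.3421 × 5.4296% = 9.89%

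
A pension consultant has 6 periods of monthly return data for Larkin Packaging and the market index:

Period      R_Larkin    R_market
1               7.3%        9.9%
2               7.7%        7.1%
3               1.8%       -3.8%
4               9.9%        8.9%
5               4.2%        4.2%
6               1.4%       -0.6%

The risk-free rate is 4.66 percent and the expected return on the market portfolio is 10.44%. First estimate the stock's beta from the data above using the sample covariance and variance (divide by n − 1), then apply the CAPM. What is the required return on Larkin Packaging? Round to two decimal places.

Mean R_i = (7.3 + 7.7 + 1.8 + 9.9 + 4.2 + 1.4) / 6 = 5.3833%
Mean R_m = (9.9 + 7.1 − 3.8 + 8.9 + 4.2 − 0.6) / 6 = 4.2833%
Σ(R_i − R̄_i)(R_m − R̄_m) = 86.6583  ⇒  Cov = 86.6583 / 5 = 17.3317
Σ(R_m − R̄_m)² = 149.9883  ⇒  Var(R_m) = 149.9883 / 5 = 29.9977
β = Cov / Var(R_m) = 17.3317 / 29.9977 = 0.5778
MRP = 10.44% − 4.66% = 5.78%
E(R) = R_f + β × MRP = 4.66% + 0.5778 × 5.78% = 8.00%

8.00%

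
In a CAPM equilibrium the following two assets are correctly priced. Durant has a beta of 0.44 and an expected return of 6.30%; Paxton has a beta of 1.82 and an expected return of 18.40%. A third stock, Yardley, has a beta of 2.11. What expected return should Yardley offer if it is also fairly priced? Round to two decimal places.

MRP (SML slope) = (18.40% − 6.30%) / (1.82 − 0.44) = 12.10% / 1.38 = 8.7681%
R_f (intercept) = 6.30% − 0.44 × 8.7681% = 2.4420%
E(R_Yardley) = R_f + β × MRP = 2.4420% + 2.11 × 8.7681% = 20.94%

20.94%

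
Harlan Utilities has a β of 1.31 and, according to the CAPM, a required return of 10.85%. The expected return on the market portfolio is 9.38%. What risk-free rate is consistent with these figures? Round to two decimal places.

E(R) = R_f + β(E(R_m) − R_f) = R_f(1 − β) + β·E(R_m)
10.85% = R_f × (1 − 1.31) + 1.31 × 9.38%
10.85% = R_f × -0.31 + 12.2878%
R_f = (10.85% − 12.2878%) / -0.31 = 4.64%

4.64%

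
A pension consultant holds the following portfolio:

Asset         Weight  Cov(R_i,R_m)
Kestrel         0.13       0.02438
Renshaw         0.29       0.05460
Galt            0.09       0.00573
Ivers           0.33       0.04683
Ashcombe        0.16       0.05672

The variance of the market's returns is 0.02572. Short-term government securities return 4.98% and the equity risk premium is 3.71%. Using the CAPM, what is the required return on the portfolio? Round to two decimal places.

β_Kestrel = 0.02438 / 0.02572 = 0.9479
β_Renshaw = 0.05460 / 0.02572 = 2.1229
β_Galt = 0.00573 / 0.02572 = 0.2228
β_Ivers = 0.04683 / 0.02572 = 1.8208
β_Ashcombe = 0.05672 / 0.02572 = 2.2053
β_P = Σ w_i β_i = 0.13×0.9479 + 0.29×2.1229 + 0.09×0.2228 + 0.33×1.8208 + 0.16×2.2053 = 1.7126
E(R_P) = R_f + β_P × MRP = 4.98% + 1.7126 × 3.71% = 11.33%

11.33%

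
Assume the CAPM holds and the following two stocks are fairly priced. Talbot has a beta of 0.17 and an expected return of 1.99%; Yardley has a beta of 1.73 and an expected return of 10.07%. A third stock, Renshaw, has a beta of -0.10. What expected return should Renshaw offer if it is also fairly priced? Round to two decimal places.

MRP (SML slope) = (10.07% − 1.99%) / (1.73 − 0.17) = 8.08% / 1.56 = 5.1795%
R_f (intercept) = 1.99% − 0.17 × 5.1795% = 1.1095%
E(R_Renshaw) = R_f + β × MRP = 1.1095% + -0.10 × 5.1795% = 0.59%

0.59%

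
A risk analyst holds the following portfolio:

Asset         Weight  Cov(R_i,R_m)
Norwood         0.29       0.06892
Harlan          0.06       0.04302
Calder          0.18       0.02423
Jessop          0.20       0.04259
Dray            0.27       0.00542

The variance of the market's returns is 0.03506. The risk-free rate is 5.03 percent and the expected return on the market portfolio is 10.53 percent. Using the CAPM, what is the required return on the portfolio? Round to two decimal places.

10.82%

β_Norwood = 0.06892 / 0.03506 = 1.9658
β_Harlan = 0.04302 / 0.03506 = 1.2270
β_Calder = 0.02423 / 0.03506 = 0.6911
β_Jessop = 0.04259 / 0.03506 = 1.2148
β_Dray = 0.00542 / 0.03506 = 0.1546
β_P = Σ w_i β_i = 0.29×1.9658 + 0.06×1.2270 + 0.18×0.6911 + 0.20×1.2148 + 0.27×0.1546 = 1.0528
MRP = 10.53% − 5.03% = 5.50%
E(R_P) = R_f + β_P × MRP = 5.03% + 1.0528 × 5.50% = 10.82%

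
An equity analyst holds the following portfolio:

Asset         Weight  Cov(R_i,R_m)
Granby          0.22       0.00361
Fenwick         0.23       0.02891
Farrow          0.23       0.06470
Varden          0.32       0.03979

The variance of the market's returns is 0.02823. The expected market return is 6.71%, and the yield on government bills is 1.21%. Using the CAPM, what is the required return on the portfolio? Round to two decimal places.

8.04%

β_Granby = 0.00361 / 0.02823 = 0.1279
β_Fenwick = 0.02891 / 0.02823 = 1.0241
β_Farrow = 0.06470 / 0.02823 = 2.2919
β_Varden = 0.03979 / 0.02823 = 1.4095
β_P = Σ w_i β_i = 0.22×0.1279 + 0.23×1.0241 + 0.23×2.2919 + 0.32×1.4095 = 1.2419
MRP = 6.71% − 1.21% = 5.50%
E(R_P) = R_f + β_P × MRP = 1.21% + 1.2419 × 5.50% = 8.04%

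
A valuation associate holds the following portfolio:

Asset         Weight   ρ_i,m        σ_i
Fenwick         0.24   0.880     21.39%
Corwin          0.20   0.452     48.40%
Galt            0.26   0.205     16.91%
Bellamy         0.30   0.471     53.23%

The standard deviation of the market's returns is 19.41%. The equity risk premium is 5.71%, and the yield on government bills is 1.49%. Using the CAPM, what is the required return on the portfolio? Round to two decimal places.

β_Fenwick = 0.880 × 21.39% / 19.41% = 0.9698
β_Corwin = 0.452 × 48.40% / 19.41% = 1.1271
β_Galt = 0.205 × 16.91% / 19.41% = 0.1786
β_Bellamy = 0.471 × 53.23% / 19.41% = 1.2917
β_P = Σ w_i β_i = 0.24×0.9698 + 0.20×1.1271 + 0.26×0.1786 + 0.30×1.2917 = 0.8921
E(R_P) = R_f + β_P × MRP = 1.49% + 0.8921 × 5.71% = 6.58%

6.58%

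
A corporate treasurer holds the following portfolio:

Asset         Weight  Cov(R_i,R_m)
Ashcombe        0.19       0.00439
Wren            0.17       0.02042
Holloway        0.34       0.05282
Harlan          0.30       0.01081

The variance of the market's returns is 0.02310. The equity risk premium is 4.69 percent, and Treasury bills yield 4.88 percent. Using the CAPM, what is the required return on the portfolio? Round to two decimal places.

β_Ashcombe = 0.00439 / 0.02310 = 0.1900
β_Wren = 0.02042 / 0.02310 = 0.8840
β_Holloway = 0.05282 / 0.02310 = 2.2866
β_Harlan = 0.01081 / 0.02310 = 0.4680
β_P = Σ w_i β_i = 0.19×0.1900 + 0.17×0.8840 + 0.34×2.2866 + 0.30×0.4680 = 1.1042
E(R_P) = R_f + β_P × MRP = 4.88% + 1.1042 × 4.69% = 10.06%

10.06%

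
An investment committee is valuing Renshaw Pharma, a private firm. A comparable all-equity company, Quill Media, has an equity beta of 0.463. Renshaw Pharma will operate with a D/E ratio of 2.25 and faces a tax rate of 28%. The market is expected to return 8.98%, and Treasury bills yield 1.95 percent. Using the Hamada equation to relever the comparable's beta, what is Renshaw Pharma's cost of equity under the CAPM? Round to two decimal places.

10.48%

β_L = β_U × [1 + (1 − t)(D/E)] = 0.463 × [1 + (1 − 0.28) × 2.25]
    = 0.463 × [1 + 0.72 × 2.25] = 0.463 × 2.6200 = 1.2131
MRP = 8.98% − 1.95% = 7.03%
E(R) = R_f + β_L × MRP = 1.95% + 1.2131 × 7.03% = 10.48%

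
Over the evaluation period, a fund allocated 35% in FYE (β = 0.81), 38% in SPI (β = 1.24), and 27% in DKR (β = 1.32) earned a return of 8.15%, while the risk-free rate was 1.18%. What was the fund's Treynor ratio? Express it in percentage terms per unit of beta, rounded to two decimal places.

6.27%

β_P = 0.35×0.81 + 0.38×1.24 + 0.27×1.32 = 1.1111
Treynor = (R_P − R_f) / β_P = (8.15% − 1.18%) / 1.1111 = 6.97% / 1.1111 = 6.27%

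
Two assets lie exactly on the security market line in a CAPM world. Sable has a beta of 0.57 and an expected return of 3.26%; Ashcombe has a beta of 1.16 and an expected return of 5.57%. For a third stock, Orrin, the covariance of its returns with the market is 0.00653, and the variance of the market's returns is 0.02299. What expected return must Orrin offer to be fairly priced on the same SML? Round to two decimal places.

MRP = (5.57% − 3.26%) / (1.16 − 0.57) = 3.9153%
R_f = 3.26% − 0.57 × 3.9153% = 1.0283%
β_Orrin = Cov / Var(R_m) = 0.00653 / 0.02299 = 0.2840
E(R_Orrin) = R_f + β × MRP = 1.0283% + 0.2840 × 3.9153% = 2.14%

2.14%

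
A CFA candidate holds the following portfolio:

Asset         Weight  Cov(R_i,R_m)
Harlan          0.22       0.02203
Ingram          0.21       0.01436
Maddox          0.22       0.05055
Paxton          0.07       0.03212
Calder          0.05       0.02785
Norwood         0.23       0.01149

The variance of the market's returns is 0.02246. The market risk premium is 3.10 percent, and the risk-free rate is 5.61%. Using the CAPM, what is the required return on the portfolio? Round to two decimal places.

9.10%

β_Harlan = 0.02203 / 0.02246 = 0.9809
β_Ingram = 0.01436 / 0.02246 = 0.6394
β_Maddox = 0.05055 / 0.02246 = 2.2507
β_Paxton = 0.03212 / 0.02246 = 1.4301
β_Calder = 0.02785 / 0.02246 = 1.2400
β_Norwood = 0.01149 / 0.02246 = 0.5116
β_P = Σ w_i β_i = 0.22×0.9809 + 0.21×0.6394 + 0.22×2.2507 + 0.07×1.4301 + 0.05×1.2400 + 0.23×0.5116 = 1.1250
E(R_P) = R_f + β_P × MRP = 5.61% + 1.1250 × 3.10% = 9.10%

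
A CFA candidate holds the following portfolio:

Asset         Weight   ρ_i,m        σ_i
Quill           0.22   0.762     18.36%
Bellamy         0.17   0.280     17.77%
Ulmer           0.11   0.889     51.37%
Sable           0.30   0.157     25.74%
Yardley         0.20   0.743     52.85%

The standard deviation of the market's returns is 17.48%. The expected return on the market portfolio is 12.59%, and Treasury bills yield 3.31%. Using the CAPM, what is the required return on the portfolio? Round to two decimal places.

β_Quill = 0.762 × 18.36% / 17.48% = 0.8004
β_Bellamy = 0.280 × 17.77% / 17.48% = 0.2846
β_Ulmer = 0.889 × 51.37% / 17.48% = 2.6126
β_Sable = 0.157 × 25.74% / 17.48% = 0.2312
β_Yardley = 0.743 × 52.85% / 17.48% = 2.2464
β_P = Σ w_i β_i = 0.22×0.8004 + 0.17×0.2846 + 0.11×2.6126 + 0.30×0.2312 + 0.20×2.2464 = 1.0305
MRP = 12.59% − 3.31% = 9.28%
E(R_P) = R_f + β_P × MRP = 3.31% + 1.0305 × 9.28% = 12.87%

12.87%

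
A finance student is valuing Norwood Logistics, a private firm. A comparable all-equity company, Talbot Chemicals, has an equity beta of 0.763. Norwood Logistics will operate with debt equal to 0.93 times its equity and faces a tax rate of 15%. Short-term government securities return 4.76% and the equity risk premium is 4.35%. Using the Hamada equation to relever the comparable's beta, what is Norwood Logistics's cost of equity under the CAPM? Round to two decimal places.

10.70%

β_L = β_U × [1 + (1 − t)(D/E)] = 0.763 × [1 + (1 − 0.15) × 0.93]
    = 0.763 × [1 + 0.85 × 0.93] = 0.763 × 1.7905 = 1.3662
E(R) = R_f + β_L × MRP = 4.76% + 1.3662 × 4.35% = 10.70%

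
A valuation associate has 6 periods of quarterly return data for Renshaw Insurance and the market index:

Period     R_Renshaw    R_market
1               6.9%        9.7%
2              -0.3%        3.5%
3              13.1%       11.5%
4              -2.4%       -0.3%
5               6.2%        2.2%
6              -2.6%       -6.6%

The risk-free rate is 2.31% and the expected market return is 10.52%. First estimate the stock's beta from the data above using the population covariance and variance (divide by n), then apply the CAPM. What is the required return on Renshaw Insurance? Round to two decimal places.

Mean R_i = (6.9 − 0.3 + 13.1 − 2.4 + 6.2 − 2.6) / 6 = 3.4833%
Mean R_m = (9.7 + 3.5 + 11.5 − 0.3 + 2.2 − 6.6) / 6 = 3.3333%
Σ(R_i − R̄_i)(R_m − R̄_m) = 178.3833  ⇒  Cov = 178.3833 / 6 = 29.7306
Σ(R_m − R̄_m)² = 220.4133  ⇒  Var(R_m) = 220.4133 / 6 = 36.7356
β = Cov / Var(R_m) = 29.7306 / 36.7356 = 0.8093
MRP = 10.52% − 2.31% = 8.21%
E(R) = R_f + β × MRP = 2.31% + 0.8093 × 8.21% = 8.95%

8.95%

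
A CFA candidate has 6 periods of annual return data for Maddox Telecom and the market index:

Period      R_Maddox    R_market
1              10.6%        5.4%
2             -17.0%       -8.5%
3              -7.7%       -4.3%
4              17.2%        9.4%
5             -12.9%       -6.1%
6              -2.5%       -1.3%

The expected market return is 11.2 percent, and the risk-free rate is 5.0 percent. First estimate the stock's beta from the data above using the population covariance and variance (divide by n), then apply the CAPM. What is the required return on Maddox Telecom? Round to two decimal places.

Mean R_i = (10.6 − 17.0 − 7.7 + 17.2 − 12.9 − 2.5) / 6 = -2.0500%
Mean R_m = (5.4 − 8.5 − 4.3 + 9.4 − 6.1 − 1.3) / 6 = -0.9000%
Σ(R_i − R̄_i)(R_m − R̄_m) = 467.4000  ⇒  Cov = 467.4000 / 6 = 77.9000
Σ(R_m − R̄_m)² = 242.3000  ⇒  Var(R_m) = 242.3000 / 6 = 40.3833
β = Cov / Var(R_m) = 77.9000 / 40.3833 = 1.9290
MRP = 11.2% − 5.0% = 6.20%
E(R) = R_f + β × MRP = 5.0% + 1.9290 × 6.2% = 16.96%

16.96%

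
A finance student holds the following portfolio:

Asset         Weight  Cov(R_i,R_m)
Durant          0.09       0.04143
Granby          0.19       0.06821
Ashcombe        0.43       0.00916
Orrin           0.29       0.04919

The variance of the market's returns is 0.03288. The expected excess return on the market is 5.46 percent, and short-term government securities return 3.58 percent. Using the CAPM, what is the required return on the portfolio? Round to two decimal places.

β_Durant = 0.04143 / 0.03288 = 1.2600
β_Granby = 0.06821 / 0.03288 = 2.0745
β_Ashcombe = 0.00916 / 0.03288 = 0.2786
β_Orrin = 0.04919 / 0.03288 = 1.4960
β_P = Σ w_i β_i = 0.09×1.2600 + 0.19×2.0745 + 0.43×0.2786 + 0.29×1.4960 = 1.0612
E(R_P) = R_f + β_P × MRP = 3.58% + 1.0612 × 5.46% = 9.37%

9.37%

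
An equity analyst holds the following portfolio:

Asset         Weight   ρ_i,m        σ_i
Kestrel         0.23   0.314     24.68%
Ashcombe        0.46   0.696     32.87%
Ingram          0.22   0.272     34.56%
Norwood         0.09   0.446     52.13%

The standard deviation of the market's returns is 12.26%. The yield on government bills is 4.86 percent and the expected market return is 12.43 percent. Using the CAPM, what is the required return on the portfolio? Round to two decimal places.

15.03%

β_Kestrel = 0.314 × 24.68% / 12.26% = 0.6321
β_Ashcombe = 0.696 × 32.87% / 12.26% = 1.8660
β_Ingram = 0.272 × 34.56% / 12.26% = 0.7667
β_Norwood = 0.446 × 52.13% / 12.26% = 1.8964
β_P = Σ w_i β_i = 0.23×0.6321 + 0.46×1.8660 + 0.22×0.7667 + 0.09×1.8964 = 1.3431
MRP = 12.43% − 4.86% = 7.57%
E(R_P) = R_f + β_P × MRP = 4.86% + 1.3431 × 7.57% = 15.03%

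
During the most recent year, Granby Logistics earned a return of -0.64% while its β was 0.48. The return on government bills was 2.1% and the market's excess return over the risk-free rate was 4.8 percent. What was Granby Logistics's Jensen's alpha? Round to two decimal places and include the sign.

-5.04%

CAPM benchmark = R_f + β(R_m − R_f) = 2.1% + 0.48 × 4.8% = 4.4040%
α = actual − benchmark = -0.64% − 4.4040% = -5.04%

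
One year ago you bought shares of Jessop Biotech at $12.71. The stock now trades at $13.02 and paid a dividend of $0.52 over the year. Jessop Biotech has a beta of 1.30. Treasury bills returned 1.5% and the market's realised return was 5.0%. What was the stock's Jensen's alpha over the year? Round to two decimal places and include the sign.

+0.48%

Realised HPR = (P1 + D1 − P0) / P0 = (13.02 + 0.52 − 12.71) / 12.71 = 0.83 / 12.71 = 6.5303%
MRP = 5.0% − 1.5% = 3.50%
CAPM required = R_f + β·MRP = 1.5% + 1.30 × 3.5% = 6.0500%
α = realised − required = 6.5303% − 6.0500% = +0.48%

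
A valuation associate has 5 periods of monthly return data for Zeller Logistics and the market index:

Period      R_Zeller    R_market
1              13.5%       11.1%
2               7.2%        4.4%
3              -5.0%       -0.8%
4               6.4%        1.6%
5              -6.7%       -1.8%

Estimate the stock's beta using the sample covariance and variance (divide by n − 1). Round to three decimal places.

1.526

Mean R_i = (13.5 + 7.2 − 5.0 + 6.4 − 6.7) / 5 = 3.0800%
Mean R_m = (11.1 + 4.4 − 0.8 + 1.6 − 1.8) / 5 = 2.9000%
Σ(R_i − R̄_i)(R_m − R̄_m) = 163.1700  ⇒  Cov = 163.1700 / 4 = 40.7925
Σ(R_m − R̄_m)² = 106.9600  ⇒  Var(R_m) = 106.9600 / 4 = 26.7400
β = Cov / Var(R_m) = 40.7925 / 26.7400 = 1.5255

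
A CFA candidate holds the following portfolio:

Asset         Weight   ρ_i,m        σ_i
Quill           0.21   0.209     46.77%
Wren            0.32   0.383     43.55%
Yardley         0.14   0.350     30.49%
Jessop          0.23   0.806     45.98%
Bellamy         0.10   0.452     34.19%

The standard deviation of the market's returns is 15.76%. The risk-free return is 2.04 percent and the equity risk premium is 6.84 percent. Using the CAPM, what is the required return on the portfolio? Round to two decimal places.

10.27%

β_Quill = 0.209 × 46.77% / 15.76% = 0.6202
β_Wren = 0.383 × 43.55% / 15.76% = 1.0584
β_Yardley = 0.350 × 30.49% / 15.76% = 0.6771
β_Jessop = 0.806 × 45.98% / 15.76% = 2.3515
β_Bellamy = 0.452 × 34.19% / 15.76% = 0.9806
β_P = Σ w_i β_i = 0.21×0.6202 + 0.32×1.0584 + 0.14×0.6771 + 0.23×2.3515 + 0.10×0.9806 = 1.2026
E(R_P) = R_f + β_P × MRP = 2.04% + 1.2026 × 6.84% = 10.27%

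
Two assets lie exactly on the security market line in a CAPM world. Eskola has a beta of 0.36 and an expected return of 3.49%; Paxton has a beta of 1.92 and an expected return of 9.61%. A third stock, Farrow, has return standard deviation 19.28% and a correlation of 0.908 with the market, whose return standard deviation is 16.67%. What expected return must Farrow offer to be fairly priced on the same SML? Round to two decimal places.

MRP = (9.61% − 3.49%) / (1.92 − 0.36) = 3.9231%
R_f = 3.49% − 0.36 × 3.9231% = 2.0777%
β_Farrow = ρ·σ_i/σ_m = 0.908 × 19.28 / 16.67 = 1.0502
E(R_Farrow) = R_f + β × MRP = 2.0777% + 1.0502 × 3.9231% = 6.20%

6.20%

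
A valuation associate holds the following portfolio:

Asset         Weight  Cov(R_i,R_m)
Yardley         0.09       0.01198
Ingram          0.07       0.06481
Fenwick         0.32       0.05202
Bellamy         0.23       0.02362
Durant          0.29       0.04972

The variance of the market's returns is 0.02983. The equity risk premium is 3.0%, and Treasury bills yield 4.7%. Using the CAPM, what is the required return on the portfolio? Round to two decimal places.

β_Yardley = 0.01198 / 0.02983 = 0.4016
β_Ingram = 0.06481 / 0.02983 = 2.1726
β_Fenwick = 0.05202 / 0.02983 = 1.7439
β_Bellamy = 0.02362 / 0.02983 = 0.7918
β_Durant = 0.04972 / 0.02983 = 1.6668
β_P = Σ w_i β_i = 0.09×0.4016 + 0.07×2.1726 + 0.32×1.7439 + 0.23×0.7918 + 0.29×1.6668 = 1.4118
E(R_P) = R_f + β_P × MRP = 4.7% + 1.4118 × 3.0% = 8.94%

8.94%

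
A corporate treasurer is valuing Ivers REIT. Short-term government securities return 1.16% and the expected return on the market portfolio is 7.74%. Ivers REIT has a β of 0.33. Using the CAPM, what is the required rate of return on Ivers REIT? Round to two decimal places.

Market risk premium = E(R_m) − R_f = 7.74% − 1.16% = 6.58%
E(R) = R_f + β × MRP = 1.16% + 0.33 × 6.58% = 3.33%

3.33%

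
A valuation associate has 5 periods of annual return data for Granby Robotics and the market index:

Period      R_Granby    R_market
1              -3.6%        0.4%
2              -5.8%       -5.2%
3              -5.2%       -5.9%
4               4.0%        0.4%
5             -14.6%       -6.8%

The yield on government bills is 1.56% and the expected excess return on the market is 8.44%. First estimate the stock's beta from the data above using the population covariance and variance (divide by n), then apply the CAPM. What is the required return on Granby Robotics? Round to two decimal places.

14.09%

Mean R_i = (-3.6 − 5.8 − 5.2 + 4.0 − 14.6) / 5 = -5.0400%
Mean R_m = (0.4 − 5.2 − 5.9 + 0.4 − 6.8) / 5 = -3.4200%
Σ(R_i − R̄_i)(R_m − R̄_m) = 74.0960  ⇒  Cov = 74.0960 / 5 = 14.8192
Σ(R_m − R̄_m)² = 49.9280  ⇒  Var(R_m) = 49.9280 / 5 = 9.9856
β = Cov / Var(R_m) = 14.8192 / 9.9856 = 1.4841
E(R) = R_f + β × MRP = 1.56% + 1.4841 × 8.44% = 14.09%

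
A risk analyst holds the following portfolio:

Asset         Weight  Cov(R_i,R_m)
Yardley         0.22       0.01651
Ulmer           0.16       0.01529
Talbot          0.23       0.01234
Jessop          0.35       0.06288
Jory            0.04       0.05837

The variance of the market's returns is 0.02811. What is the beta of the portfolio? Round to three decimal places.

1.183

β_Yardley = 0.01651 / 0.02811 = 0.5873
β_Ulmer = 0.01529 / 0.02811 = 0.5439
β_Talbot = 0.01234 / 0.02811 = 0.4390
β_Jessop = 0.06288 / 0.02811 = 2.2369
β_Jory = 0.05837 / 0.02811 = 2.0765
β_P = Σ w_i β_i = 0.22×0.5873 + 0.16×0.5439 + 0.23×0.4390 + 0.35×2.2369 + 0.04×2.0765 = 1.1832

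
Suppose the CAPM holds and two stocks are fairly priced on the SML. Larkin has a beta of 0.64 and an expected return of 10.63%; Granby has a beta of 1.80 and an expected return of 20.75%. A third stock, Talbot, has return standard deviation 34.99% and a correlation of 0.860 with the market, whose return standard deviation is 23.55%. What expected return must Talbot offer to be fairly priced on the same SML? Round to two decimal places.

16.19%

MRP = (20.75% − 10.63%) / (1.80 − 0.64) = 8.7241%
R_f = 10.63% − 0.64 × 8.7241% = 5.0466%
β_Talbot = ρ·σ_i/σ_m = 0.860 × 34.99 / 23.55 = 1.2778
E(R_Talbot) = R_f + β × MRP = 5.0466% + 1.2778 × 8.7241% = 16.19%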